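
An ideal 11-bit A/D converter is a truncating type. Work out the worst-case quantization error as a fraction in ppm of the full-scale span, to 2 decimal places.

488.28 ppm

Truncating → worst-case error = 1 LSB = V_FS/2^11, so 1e+06/2048 = 488.281 ppm of full scale.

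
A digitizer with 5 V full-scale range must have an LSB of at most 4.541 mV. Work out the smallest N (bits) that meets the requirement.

Number of steps required ≥ 5 V / 4.541 mV = 1101.08.
Need 2^N ≥ 1101.08; 2^10 = 1024, 2^11 = 2048.
Minimum N = 11.

11 bits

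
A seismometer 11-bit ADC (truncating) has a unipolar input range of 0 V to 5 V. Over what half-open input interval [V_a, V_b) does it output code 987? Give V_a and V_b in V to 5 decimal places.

LSB = 5/2^11 = 2.441 mV.
V_a = V_low + 987·LSB = 2.40967 V; V_b = V_low + 988·LSB = 2.41211 V.

[2.40967 V, 2.41211 V)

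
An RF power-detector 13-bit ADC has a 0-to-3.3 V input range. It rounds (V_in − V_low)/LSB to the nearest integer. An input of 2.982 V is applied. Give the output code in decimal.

LSB = 3.3 V / 8192 = 402.83 µV.
(V_in − V_low)/LSB = (2.982 − 0) / 0.000402832 = 7402.589.
round(7402.589) = 7403.

code 7403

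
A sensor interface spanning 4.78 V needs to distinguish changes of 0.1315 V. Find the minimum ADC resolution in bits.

6 bits

Number of steps required ≥ 4.78 V / 0.1315 V = 36.35.
Need 2^N ≥ 36.35; 2^5 = 32, 2^6 = 64.
Minimum N = 6.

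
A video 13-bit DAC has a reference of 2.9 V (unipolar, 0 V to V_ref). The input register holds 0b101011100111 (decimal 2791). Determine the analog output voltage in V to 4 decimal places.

0.9880 V

LSB = 2.9 V / 2^13 = 354.00 µV.
Code 0b101011100111 = 2791 decimal.
V_out = 0 + 2791 × 0.000354004 V = 0.988025 V.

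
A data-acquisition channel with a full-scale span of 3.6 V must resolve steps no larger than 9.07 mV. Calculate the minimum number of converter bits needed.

9 bits

Number of steps required ≥ 3.6 V / 9.07 mV = 396.91.
Need 2^N ≥ 396.91; 2^8 = 256, 2^9 = 512.
Minimum N = 9.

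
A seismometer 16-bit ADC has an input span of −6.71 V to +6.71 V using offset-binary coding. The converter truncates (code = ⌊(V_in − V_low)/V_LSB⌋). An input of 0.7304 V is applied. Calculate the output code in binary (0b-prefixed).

code 0b1000110111101110 (decimal 36334)

Full-scale span = 13.42 V; LSB = 13.42/2^16 = 204.77 µV.
Input sits at 36334.877 steps above V_low.
Floor → code 36334.
In binary (0b-prefixed): 0b1000110111101110.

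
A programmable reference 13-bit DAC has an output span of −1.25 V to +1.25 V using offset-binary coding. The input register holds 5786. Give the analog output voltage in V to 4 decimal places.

0.5157 V

LSB = 2.5 V / 2^13 = 305.18 µV.
V_out = (−1.25) + 5786 × 0.000305176 V = 0.515747 V.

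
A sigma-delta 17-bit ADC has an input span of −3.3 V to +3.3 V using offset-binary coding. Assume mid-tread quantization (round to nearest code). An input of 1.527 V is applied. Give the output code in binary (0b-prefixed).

LSB = 6.6 V / 131072 = 50.35 µV.
Input sits at 95861.295 steps above V_low.
So the output code is 95861.
In binary (0b-prefixed): 0b10111011001110101.

code 0b10111011001110101 (decimal 95861)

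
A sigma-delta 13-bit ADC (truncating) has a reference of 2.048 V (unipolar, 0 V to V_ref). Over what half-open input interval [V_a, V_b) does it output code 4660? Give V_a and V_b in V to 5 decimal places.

[1.16500 V, 1.16525 V)

LSB = 2.048/2^13 = 250.00 µV.
V_a = V_low + 4660·LSB = 1.165 V; V_b = V_low + 4661·LSB = 1.16525 V.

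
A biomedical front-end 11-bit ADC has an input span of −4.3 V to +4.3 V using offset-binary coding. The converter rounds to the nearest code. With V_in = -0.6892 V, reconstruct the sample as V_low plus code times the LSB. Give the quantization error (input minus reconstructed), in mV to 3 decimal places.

-0.528 mV

Step size: 8.6 V ÷ 2^11 = 4.199 mV.
Scaled input = 859.8742 LSBs, so code = 860.
V_rec = (−4.3) + 860·0.00419922 = -0.68867188 V.
Error = -0.6892 − (−0.68867188) = -0.000528125 V = -0.528 mV.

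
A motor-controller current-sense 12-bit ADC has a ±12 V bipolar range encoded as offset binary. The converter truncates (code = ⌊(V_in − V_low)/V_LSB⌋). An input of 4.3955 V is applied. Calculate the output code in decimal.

LSB = 24 V / 4096 = 5.859 mV.
(4.3955 − (−12)) / 0.00585938 = 2798.165 LSBs.
So the output code is 2798.

code 2798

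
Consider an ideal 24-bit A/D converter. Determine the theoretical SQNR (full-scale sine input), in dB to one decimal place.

SNR ≈ 6.02·N + 1.76 dB = 6.02·24 + 1.76 = 146.24 dB.

146.2 dB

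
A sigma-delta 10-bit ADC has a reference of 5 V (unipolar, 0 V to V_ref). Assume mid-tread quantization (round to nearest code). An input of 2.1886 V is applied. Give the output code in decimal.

With 1024 levels over 5 V, one step is 4.883 mV.
(V_in − V_low)/LSB = (2.1886 − 0) / 0.00488281 = 448.225.
round(448.225) = 448.

code 448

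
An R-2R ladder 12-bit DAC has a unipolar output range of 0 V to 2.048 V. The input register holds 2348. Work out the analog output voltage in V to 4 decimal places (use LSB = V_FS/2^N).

1.1740 V

LSB = 2.048 V / 2^12 = 0.500 mV.
V_out = 0 + 2348 × 0.0005 V = 1.174 V.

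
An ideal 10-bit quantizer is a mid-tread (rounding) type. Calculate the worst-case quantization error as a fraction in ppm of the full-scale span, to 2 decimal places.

Rounding → worst-case error = ½ LSB = V_FS/2^11, so 1e+06/2048 = 488.281 ppm of full scale.

488.28 ppm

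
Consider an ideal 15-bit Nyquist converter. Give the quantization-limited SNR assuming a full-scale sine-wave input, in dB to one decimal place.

92.1 dB

SNR ≈ 6.02·N + 1.76 dB = 6.02·15 + 1.76 = 92.06 dB.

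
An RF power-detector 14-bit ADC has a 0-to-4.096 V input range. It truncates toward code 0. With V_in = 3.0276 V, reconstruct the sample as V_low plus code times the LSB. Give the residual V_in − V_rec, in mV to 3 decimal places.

0.100 mV

Step size: 4.096 V ÷ 2^14 = 250.00 µV.
Scaled input = 12110.4000 LSBs, so code = 12110.
Code 12110 maps back to 0 + 12110×0.00025 V = 3.0275 V.
Difference: 0.0001 V → 0.100 mV.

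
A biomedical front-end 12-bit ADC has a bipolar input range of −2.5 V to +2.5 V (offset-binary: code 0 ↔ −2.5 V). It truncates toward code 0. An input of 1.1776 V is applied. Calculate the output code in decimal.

code 3012

LSB = 5 V / 4096 = 1.221 mV.
Input sits at 3012.690 steps above V_low.
So the output code is 3012.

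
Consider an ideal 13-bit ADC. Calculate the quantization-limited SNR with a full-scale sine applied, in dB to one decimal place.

SNR ≈ 6.02·N + 1.76 dB = 6.02·13 + 1.76 = 80.02 dB.

80.0 dB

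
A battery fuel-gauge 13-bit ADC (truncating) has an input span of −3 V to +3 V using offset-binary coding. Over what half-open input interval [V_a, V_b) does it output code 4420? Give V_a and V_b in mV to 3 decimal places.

[237.305 mV, 238.037 mV)

LSB = 6/2^13 = 0.732 mV.
V_a = V_low + 4420·LSB = 0.237305 V; V_b = V_low + 4421·LSB = 0.238037 V.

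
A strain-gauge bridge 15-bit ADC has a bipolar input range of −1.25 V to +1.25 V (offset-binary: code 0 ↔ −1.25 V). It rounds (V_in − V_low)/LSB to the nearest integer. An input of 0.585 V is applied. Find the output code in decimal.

Full-scale span = 2.5 V; LSB = 2.5/2^15 = 76.29 µV.
(0.585 − (−1.25)) / 7.62939e-05 = 24051.712 LSBs.
So the output code is 24052.

code 24052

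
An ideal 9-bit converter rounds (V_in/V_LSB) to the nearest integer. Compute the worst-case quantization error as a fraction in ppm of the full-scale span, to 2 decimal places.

Rounding → worst-case error = ½ LSB = V_FS/2^10, so 1e+06/1024 = 976.562 ppm of full scale.

976.56 ppm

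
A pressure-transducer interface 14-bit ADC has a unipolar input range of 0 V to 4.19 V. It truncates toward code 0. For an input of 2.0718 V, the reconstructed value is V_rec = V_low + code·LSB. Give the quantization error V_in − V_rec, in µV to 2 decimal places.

72.09 µV

LSB = 4.19/2^14 = 255.74 µV.
Scaled input = 8101.2819 LSBs, so code = 8101.
Code 8101 maps back to 0 + 8101×0.000255737 V = 2.0717279 V.
Difference: 7.20947e-05 V → 72.09 µV.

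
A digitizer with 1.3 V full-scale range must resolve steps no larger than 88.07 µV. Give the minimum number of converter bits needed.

Number of steps required ≥ 1.3 V / 88.07 µV = 14760.99.
Need 2^N ≥ 14760.99; 2^13 = 8192, 2^14 = 16384.
Minimum N = 14.

14 bits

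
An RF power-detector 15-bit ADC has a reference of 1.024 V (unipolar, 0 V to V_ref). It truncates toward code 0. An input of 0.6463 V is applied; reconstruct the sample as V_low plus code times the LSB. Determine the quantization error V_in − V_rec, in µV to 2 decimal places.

18.75 µV

Step size: 1.024 V ÷ 2^15 = 31.25 µV.
Scaled input = 20681.6000 LSBs, so code = 20681.
Code 20681 maps back to 0 + 20681×3.125e-05 V = 0.64628125 V.
Error = 0.6463 − 0.64628125 = 1.875e-05 V = 18.75 µV.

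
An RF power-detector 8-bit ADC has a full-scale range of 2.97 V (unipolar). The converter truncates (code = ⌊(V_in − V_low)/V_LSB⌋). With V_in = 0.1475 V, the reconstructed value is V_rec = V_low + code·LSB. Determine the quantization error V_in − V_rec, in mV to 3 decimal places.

8.281 mV

One LSB is 2.97 V / 256 = 11.602 mV.
Scaled input = 12.7138 LSBs, so code = 12.
Code 12 maps back to 0 + 12×0.0116016 V = 0.13921875 V.
V_in − V_rec = 0.00828125 V = 8.281 mV.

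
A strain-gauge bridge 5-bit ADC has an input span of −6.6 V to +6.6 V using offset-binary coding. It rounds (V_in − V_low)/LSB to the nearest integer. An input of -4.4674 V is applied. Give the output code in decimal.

code 5

LSB = 13.2 V / 32 = 412.500 mV.
Input sits at 5.170 steps above V_low.
So the output code is 5.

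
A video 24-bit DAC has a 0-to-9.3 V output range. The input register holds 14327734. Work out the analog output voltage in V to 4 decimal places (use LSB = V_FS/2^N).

7.9422 V

LSB = 9.3 V / 2^24 = 0.55 µV.
V_out = 0 + 14327734 × 5.54323e-07 V = 7.9422 V.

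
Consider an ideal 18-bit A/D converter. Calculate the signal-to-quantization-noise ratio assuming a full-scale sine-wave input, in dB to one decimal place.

SNR ≈ 6.02·N + 1.76 dB = 6.02·18 + 1.76 = 110.12 dB.

110.1 dB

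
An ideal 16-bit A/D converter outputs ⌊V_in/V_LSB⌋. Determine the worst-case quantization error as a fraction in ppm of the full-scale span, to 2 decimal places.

Truncating → worst-case error = 1 LSB = V_FS/2^16, so 1e+06/65536 = 15.2588 ppm of full scale.

15.26 ppm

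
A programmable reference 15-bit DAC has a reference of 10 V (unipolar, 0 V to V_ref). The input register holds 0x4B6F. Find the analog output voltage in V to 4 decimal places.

5.8932 V

LSB = 10 V / 2^15 = 305.18 µV.
Code 0x4B6F = 19311 decimal.
V_out = 0 + 19311 × 0.000305176 V = 5.89325 V.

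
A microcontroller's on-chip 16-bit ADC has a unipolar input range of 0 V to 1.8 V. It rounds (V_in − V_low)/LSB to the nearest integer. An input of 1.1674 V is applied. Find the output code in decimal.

code 42504

LSB = 1.8 V / 65536 = 27.47 µV.
(1.1674 − 0) / 2.74658e-05 = 42503.737 LSBs.
Round → code 42504.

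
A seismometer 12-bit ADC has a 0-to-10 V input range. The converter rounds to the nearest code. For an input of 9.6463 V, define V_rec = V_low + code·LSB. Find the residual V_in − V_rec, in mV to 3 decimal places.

0.304 mV

One LSB is 10 V / 4096 = 2.441 mV.
(9.6463 − 0)/0.00244141 = 3951.1245; round gives code 3951.
Code 3951 maps back to 0 + 3951×0.00244141 V = 9.6459961 V.
Difference: 0.000303906 V → 0.304 mV.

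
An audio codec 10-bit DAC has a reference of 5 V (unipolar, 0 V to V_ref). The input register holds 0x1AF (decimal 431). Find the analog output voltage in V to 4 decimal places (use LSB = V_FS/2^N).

LSB = 5 V / 2^10 = 4.883 mV.
Code 0x1AF = 431 decimal.
V_out = 0 + 431 × 0.00488281 V = 2.10449 V.

2.1045 V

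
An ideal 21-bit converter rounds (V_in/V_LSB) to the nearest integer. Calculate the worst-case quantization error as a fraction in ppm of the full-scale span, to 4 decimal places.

Rounding → worst-case error = ½ LSB = V_FS/2^22, so 1e+06/4194304 = 0.238419 ppm of full scale.

0.2384 ppm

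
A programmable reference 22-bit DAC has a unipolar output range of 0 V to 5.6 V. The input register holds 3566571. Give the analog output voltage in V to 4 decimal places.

4.7619 V

LSB = 5.6 V / 2^22 = 1.34 µV.
V_out = 0 + 3566571 × 1.33514e-06 V = 4.76189 V.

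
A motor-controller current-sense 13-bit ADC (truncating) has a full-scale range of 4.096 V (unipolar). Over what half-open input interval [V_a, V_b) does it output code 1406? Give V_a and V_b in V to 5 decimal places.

LSB = 4.096/2^13 = 0.500 mV.
V_a = V_low + 1406·LSB = 0.703 V; V_b = V_low + 1407·LSB = 0.7035 V.

[0.70300 V, 0.70350 V)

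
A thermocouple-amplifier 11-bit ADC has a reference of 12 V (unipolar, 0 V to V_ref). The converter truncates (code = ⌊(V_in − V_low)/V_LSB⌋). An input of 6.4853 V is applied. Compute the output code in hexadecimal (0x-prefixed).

code 0x452 (decimal 1106)

LSB = 12 V / 2048 = 5.859 mV.
Input sits at 1106.825 steps above V_low.
Floor → code 1106.
In hexadecimal (0x-prefixed): 0x452.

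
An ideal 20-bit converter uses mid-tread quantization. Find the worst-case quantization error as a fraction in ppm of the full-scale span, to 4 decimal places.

0.4768 ppm

Rounding → worst-case error = ½ LSB = V_FS/2^21, so 1e+06/2097152 = 0.476837 ppm of full scale.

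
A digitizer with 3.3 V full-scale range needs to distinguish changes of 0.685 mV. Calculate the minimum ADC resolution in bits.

13 bits

Number of steps required ≥ 3.3 V / 0.685 mV = 4817.52.
Need 2^N ≥ 4817.52; 2^12 = 4096, 2^13 = 8192.
Minimum N = 13.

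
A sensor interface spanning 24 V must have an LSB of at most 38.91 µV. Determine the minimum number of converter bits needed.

Number of steps required ≥ 24 V / 38.91 µV = 616808.02.
Need 2^N ≥ 616808.02; 2^19 = 524288, 2^20 = 1048576.
Minimum N = 20.

20 bits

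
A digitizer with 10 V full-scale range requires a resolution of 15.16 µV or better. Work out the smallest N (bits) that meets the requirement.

Number of steps required ≥ 10 V / 15.16 µV = 659630.61.
Need 2^N ≥ 659630.61; 2^19 = 524288, 2^20 = 1048576.
Minimum N = 20.

20 bits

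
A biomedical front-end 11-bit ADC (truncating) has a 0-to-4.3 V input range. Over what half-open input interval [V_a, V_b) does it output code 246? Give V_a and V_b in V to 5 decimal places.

[0.51650 V, 0.51860 V)

LSB = 4.3/2^11 = 2.100 mV.
V_a = V_low + 246·LSB = 0.516504 V; V_b = V_low + 247·LSB = 0.518604 V.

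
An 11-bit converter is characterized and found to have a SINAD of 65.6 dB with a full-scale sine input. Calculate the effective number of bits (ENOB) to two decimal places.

ENOB = (SINAD − 1.76) / 6.02 = (65.6 − 1.76)/6.02 = 10.605.

10.60 bits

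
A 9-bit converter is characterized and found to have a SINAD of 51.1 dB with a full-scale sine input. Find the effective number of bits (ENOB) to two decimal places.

8.20 bits

ENOB = (SINAD − 1.76) / 6.02 = (51.1 − 1.76)/6.02 = 8.196.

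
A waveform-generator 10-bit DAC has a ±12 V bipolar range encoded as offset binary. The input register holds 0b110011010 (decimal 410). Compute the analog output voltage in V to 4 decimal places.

LSB = 24 V / 2^10 = 23.438 mV.
Code 0b110011010 = 410 decimal.
V_out = (−12) + 410 × 0.0234375 V = -2.39062 V.

-2.3906 V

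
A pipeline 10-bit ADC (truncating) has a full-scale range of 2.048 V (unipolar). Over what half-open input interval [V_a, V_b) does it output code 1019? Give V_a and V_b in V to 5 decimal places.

[2.03800 V, 2.04000 V)

LSB = 2.048/2^10 = 2.000 mV.
V_a = V_low + 1019·LSB = 2.038 V; V_b = V_low + 1020·LSB = 2.04 V.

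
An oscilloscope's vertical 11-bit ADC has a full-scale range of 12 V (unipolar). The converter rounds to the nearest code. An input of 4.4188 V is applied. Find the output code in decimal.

With 2048 levels over 12 V, one step is 5.859 mV.
Input sits at 754.142 steps above V_low.
Round → code 754.

code 754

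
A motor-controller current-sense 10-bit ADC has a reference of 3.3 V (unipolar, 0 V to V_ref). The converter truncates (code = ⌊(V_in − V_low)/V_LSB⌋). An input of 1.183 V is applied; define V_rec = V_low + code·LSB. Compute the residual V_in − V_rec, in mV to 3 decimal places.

Step size: 3.3 V ÷ 2^10 = 3.223 mV.
(1.183 − 0)/0.00322266 = 367.0885; ⌊·⌋ gives code 367.
V_rec = 0 + 367·0.00322266 = 1.1827148 V.
Difference: 0.000285156 V → 0.285 mV.

0.285 mV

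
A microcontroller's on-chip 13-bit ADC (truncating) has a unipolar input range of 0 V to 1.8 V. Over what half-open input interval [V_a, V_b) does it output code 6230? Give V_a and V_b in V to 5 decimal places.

LSB = 1.8/2^13 = 219.73 µV.
V_a = V_low + 6230·LSB = 1.3689 V; V_b = V_low + 6231·LSB = 1.36912 V.

[1.36890 V, 1.36912 V)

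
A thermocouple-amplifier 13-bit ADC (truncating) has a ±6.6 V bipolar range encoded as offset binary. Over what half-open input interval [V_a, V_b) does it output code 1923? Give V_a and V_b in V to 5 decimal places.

LSB = 13.2/2^13 = 1.611 mV.
V_a = V_low + 1923·LSB = -3.50142 V; V_b = V_low + 1924·LSB = -3.4998 V.

[-3.50142 V, -3.49980 V)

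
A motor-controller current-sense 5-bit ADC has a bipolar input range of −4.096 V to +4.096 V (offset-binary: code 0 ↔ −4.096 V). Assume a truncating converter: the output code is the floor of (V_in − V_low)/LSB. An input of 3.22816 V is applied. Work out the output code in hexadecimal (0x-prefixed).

With 32 levels over 8.192 V, one step is 256.000 mV.
(3.22816 − (−4.096)) / 0.256 = 28.610 LSBs.
So the output code is 28.
In hexadecimal (0x-prefixed): 0x1C.

code 0x1C (decimal 28)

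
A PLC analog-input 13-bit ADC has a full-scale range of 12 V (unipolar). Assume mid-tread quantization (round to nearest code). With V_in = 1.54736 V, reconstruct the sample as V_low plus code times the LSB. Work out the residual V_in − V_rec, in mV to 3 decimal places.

0.485 mV

LSB = 12/2^13 = 1.465 mV.
Scaled input = 1056.3311 LSBs, so code = 1056.
Reconstructed: 1.546875 V.
V_in − V_rec = 0.000485 V = 0.485 mV.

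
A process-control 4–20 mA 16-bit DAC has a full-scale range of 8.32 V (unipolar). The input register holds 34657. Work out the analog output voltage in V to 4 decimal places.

LSB = 8.32 V / 2^16 = 126.95 µV.
V_out = 0 + 34657 × 0.000126953 V = 4.39981 V.

4.3998 V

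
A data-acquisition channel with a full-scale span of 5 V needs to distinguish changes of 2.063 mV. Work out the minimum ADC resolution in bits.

Number of steps required ≥ 5 V / 2.063 mV = 2423.65.
Need 2^N ≥ 2423.65; 2^11 = 2048, 2^12 = 4096.
Minimum N = 12.

12 bits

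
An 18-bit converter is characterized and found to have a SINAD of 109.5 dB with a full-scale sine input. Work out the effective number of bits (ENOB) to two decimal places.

ENOB = (SINAD − 1.76) / 6.02 = (109.5 − 1.76)/6.02 = 17.897.

17.90 bits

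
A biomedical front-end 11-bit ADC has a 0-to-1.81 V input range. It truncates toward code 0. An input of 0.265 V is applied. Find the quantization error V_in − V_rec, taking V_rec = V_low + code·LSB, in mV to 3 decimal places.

0.747 mV

One LSB is 1.81 V / 2048 = 0.884 mV.
Scaled input = 299.8453 LSBs, so code = 299.
Reconstructed: 0.26425293 V.
Difference: 0.00074707 V → 0.747 mV.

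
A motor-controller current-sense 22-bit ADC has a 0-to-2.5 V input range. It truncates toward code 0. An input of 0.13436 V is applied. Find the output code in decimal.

Full-scale span = 2.5 V; LSB = 2.5/2^22 = 0.60 µV.
(0.13436 − 0) / 5.96046e-07 = 225418.674 LSBs.
So the output code is 225418.

code 225418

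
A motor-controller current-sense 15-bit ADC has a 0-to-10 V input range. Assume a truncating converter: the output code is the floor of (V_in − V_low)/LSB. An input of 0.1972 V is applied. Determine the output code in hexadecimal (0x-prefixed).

code 0x286 (decimal 646)

Full-scale span = 10 V; LSB = 10/2^15 = 305.18 µV.
Input sits at 646.185 steps above V_low.
Floor → code 646.
In hexadecimal (0x-prefixed): 0x286.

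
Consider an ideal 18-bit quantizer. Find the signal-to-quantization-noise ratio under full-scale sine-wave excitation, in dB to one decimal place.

110.1 dB

SNR ≈ 6.02·N + 1.76 dB = 6.02·18 + 1.76 = 110.12 dB.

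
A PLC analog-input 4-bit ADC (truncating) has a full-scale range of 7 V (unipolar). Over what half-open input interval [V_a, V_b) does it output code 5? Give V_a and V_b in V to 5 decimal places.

[2.18750 V, 2.62500 V)

LSB = 7/2^4 = 437.500 mV.
V_a = V_low + 5·LSB = 2.1875 V; V_b = V_low + 6·LSB = 2.625 V.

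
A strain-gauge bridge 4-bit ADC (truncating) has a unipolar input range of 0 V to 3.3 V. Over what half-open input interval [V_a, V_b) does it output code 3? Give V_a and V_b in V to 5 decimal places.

[0.61875 V, 0.82500 V)

LSB = 3.3/2^4 = 206.250 mV.
V_a = V_low + 3·LSB = 0.61875 V; V_b = V_low + 4·LSB = 0.825 V.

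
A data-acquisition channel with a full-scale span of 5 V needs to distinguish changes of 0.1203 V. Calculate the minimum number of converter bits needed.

6 bits

Number of steps required ≥ 5 V / 0.1203 V = 41.56.
Need 2^N ≥ 41.56; 2^5 = 32, 2^6 = 64.
Minimum N = 6.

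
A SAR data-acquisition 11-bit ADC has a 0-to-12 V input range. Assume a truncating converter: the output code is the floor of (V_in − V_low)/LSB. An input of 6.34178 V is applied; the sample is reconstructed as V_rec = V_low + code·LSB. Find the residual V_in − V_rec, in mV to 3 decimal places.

1.936 mV

One LSB is 12 V / 2048 = 5.859 mV.
(6.34178 − 0)/0.00585938 = 1082.3305; ⌊·⌋ gives code 1082.
Code 1082 maps back to 0 + 1082×0.00585938 V = 6.3398438 V.
Error = 6.34178 − 6.3398438 = 0.00193625 V = 1.936 mV.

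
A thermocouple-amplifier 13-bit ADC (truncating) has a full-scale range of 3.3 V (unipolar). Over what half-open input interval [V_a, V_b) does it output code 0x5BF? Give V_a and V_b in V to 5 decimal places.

LSB = 3.3/2^13 = 402.83 µV.
Code 0x5BF = 1471 decimal.
V_a = V_low + 1471·LSB = 0.592566 V; V_b = V_low + 1472·LSB = 0.592969 V.

[0.59257 V, 0.59297 V)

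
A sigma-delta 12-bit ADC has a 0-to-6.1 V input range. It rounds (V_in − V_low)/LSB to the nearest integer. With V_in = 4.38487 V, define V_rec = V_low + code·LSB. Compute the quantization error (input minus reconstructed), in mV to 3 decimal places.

One LSB is 6.1 V / 4096 = 1.489 mV.
Scaled input = 2944.3324 LSBs, so code = 2944.
Code 2944 maps back to 0 + 2944×0.00148926 V = 4.384375 V.
Difference: 0.000495 V → 0.495 mV.

0.495 mV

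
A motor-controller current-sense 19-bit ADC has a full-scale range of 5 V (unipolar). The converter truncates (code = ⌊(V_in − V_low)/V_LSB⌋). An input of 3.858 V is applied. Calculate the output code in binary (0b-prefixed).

Full-scale span = 5 V; LSB = 5/2^19 = 9.54 µV.
(V_in − V_low)/LSB = (3.858 − 0) / 9.53674e-06 = 404540.621.
So the output code is 404540.
In binary (0b-prefixed): 0b1100010110000111100.

code 0b1100010110000111100 (decimal 404540)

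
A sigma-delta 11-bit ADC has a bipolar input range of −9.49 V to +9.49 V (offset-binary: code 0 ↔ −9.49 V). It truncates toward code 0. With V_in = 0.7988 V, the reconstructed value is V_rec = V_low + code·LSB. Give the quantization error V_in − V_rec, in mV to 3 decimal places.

1.788 mV

Step size: 18.98 V ÷ 2^11 = 9.268 mV.
(0.7988 − (−9.49))/0.00926758 = 1110.1930; ⌊·⌋ gives code 1110.
V_rec = (−9.49) + 1110·0.00926758 = 0.79701172 V.
Error = 0.7988 − 0.79701172 = 0.00178828 V = 1.788 mV.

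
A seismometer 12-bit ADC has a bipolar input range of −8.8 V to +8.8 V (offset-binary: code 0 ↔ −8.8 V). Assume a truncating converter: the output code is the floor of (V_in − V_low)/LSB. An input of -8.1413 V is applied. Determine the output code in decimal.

code 153

LSB = 17.6 V / 4096 = 4.297 mV.
(V_in − V_low)/LSB = (-8.1413 − (−8.8)) / 0.00429688 = 153.297.
So the output code is 153.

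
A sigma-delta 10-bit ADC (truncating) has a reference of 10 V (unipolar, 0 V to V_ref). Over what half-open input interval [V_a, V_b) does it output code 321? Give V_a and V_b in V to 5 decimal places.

[3.13477 V, 3.14453 V)

LSB = 10/2^10 = 9.766 mV.
V_a = V_low + 321·LSB = 3.13477 V; V_b = V_low + 322·LSB = 3.14453 V.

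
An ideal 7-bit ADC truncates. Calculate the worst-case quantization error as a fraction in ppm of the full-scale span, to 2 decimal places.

Truncating → worst-case error = 1 LSB = V_FS/2^7, so 1e+06/128 = 7812.5 ppm of full scale.

7812.50 ppm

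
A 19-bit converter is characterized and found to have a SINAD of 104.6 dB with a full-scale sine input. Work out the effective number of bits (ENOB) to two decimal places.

ENOB = (SINAD − 1.76) / 6.02 = (104.6 − 1.76)/6.02 = 17.083.

17.08 bits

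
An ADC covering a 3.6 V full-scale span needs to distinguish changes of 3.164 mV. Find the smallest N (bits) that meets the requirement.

11 bits

Number of steps required ≥ 3.6 V / 3.164 mV = 1137.80.
Need 2^N ≥ 1137.80; 2^10 = 1024, 2^11 = 2048.
Minimum N = 11.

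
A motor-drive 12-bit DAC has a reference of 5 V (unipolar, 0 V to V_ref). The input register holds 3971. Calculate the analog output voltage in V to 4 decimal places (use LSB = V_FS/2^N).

LSB = 5 V / 2^12 = 1.221 mV.
V_out = 0 + 3971 × 0.0012207 V = 4.84741 V.

4.8474 V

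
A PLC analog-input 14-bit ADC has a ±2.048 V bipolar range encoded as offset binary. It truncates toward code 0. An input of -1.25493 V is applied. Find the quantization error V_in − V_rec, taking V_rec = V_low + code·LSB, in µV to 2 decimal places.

70.00 µV

One LSB is 4.096 V / 16384 = 250.00 µV.
(V_in − V_low)/LSB = (-1.25493 − (−2.048))/0.00025 = 3172.2800 → code 3172 (floor).
Code 3172 maps back to (−2.048) + 3172×0.00025 V = -1.255 V.
Error = -1.25493 − (−1.255) = 7e-05 V = 70.00 µV.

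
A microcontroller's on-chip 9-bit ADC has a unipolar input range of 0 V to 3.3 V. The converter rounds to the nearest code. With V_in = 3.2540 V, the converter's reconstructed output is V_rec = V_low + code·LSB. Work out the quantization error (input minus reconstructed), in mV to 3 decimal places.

One LSB is 3.3 V / 512 = 6.445 mV.
(V_in − V_low)/LSB = (3.2540 − 0)/0.00644531 = 504.8630 → code 505 (round).
Code 505 maps back to 0 + 505×0.00644531 V = 3.2548828 V.
V_in − V_rec = -0.000882813 V = -0.883 mV.

-0.883 mV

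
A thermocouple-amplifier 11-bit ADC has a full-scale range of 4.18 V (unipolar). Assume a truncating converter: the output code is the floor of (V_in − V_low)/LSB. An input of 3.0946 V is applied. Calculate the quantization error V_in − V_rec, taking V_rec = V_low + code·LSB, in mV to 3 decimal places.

0.420 mV

LSB = 4.18/2^11 = 2.041 mV.
(V_in − V_low)/LSB = (3.0946 − 0)/0.00204102 = 1516.2059 → code 1516 (floor).
Reconstructed: 3.0941797 V.
V_in − V_rec = 0.000420313 V = 0.420 mV.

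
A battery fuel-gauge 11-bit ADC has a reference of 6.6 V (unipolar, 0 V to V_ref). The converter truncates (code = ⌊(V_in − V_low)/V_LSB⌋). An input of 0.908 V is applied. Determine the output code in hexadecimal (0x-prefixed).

code 0x119 (decimal 281)

LSB = 6.6 V / 2048 = 3.223 mV.
Input sits at 281.755 steps above V_low.
⌊·⌋(281.755) = 281.
In hexadecimal (0x-prefixed): 0x119.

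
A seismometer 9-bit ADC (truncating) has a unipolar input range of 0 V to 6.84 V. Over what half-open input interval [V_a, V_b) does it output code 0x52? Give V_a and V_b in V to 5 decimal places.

LSB = 6.84/2^9 = 13.359 mV.
Code 0x52 = 82 decimal.
V_a = V_low + 82·LSB = 1.09547 V; V_b = V_low + 83·LSB = 1.10883 V.

[1.09547 V, 1.10883 V)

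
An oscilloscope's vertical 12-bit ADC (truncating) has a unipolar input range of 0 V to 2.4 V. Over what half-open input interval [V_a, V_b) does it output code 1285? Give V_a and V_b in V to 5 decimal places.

[0.75293 V, 0.75352 V)

LSB = 2.4/2^12 = 0.586 mV.
V_a = V_low + 1285·LSB = 0.75293 V; V_b = V_low + 1286·LSB = 0.753516 V.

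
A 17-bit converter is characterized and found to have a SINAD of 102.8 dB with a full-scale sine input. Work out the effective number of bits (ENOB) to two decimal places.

16.78 bits

ENOB = (SINAD − 1.76) / 6.02 = (102.8 − 1.76)/6.02 = 16.784.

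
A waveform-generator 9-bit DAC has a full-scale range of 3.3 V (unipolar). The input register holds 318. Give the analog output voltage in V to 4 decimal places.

2.0496 V

LSB = 3.3 V / 2^9 = 6.445 mV.
V_out = 0 + 318 × 0.00644531 V = 2.04961 V.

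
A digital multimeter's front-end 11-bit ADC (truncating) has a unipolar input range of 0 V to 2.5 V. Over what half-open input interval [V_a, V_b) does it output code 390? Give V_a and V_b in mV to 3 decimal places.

LSB = 2.5/2^11 = 1.221 mV.
V_a = V_low + 390·LSB = 0.476074 V; V_b = V_low + 391·LSB = 0.477295 V.

[476.074 mV, 477.295 mV)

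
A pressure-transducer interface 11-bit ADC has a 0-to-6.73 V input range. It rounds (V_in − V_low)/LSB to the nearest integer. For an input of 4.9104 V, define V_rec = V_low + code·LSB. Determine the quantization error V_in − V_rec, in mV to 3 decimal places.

0.918 mV

LSB = 6.73/2^11 = 3.286 mV.
(4.9104 − 0)/0.00328613 = 1494.2792; round gives code 1494.
Reconstructed: 4.9094824 V.
Error = 4.9104 − 4.9094824 = 0.000917578 V = 0.918 mV.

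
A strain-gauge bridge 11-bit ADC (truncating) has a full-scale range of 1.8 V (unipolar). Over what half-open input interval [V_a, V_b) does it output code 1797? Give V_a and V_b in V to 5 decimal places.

LSB = 1.8/2^11 = 0.879 mV.
V_a = V_low + 1797·LSB = 1.57939 V; V_b = V_low + 1798·LSB = 1.58027 V.

[1.57939 V, 1.58027 V)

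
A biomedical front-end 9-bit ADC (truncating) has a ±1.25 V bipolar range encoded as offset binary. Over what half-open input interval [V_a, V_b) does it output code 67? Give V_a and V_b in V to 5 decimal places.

[-0.92285 V, -0.91797 V)

LSB = 2.5/2^9 = 4.883 mV.
V_a = V_low + 67·LSB = -0.922852 V; V_b = V_low + 68·LSB = -0.917969 V.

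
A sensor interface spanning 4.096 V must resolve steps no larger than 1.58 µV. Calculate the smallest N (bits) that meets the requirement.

22 bits

Number of steps required ≥ 4.096 V / 1.58 µV = 2592405.06.
Need 2^N ≥ 2592405.06; 2^21 = 2097152, 2^22 = 4194304.
Minimum N = 22.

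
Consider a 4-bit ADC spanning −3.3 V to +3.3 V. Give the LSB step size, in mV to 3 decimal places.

412.500 mV

Full-scale span = 6.6 V.
LSB = 6.6 / 2^4 = 6.6 / 16 = 0.4125 V = 412.500 mV.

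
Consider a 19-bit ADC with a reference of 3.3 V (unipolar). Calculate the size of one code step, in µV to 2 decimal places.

Full-scale span = 3.3 V.
LSB = 3.3 / 2^19 = 3.3 / 524288 = 6.29425e-06 V = 6.29 µV.

6.29 µV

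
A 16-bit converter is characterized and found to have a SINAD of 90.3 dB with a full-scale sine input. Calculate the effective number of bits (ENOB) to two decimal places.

14.71 bits

ENOB = (SINAD − 1.76) / 6.02 = (90.3 − 1.76)/6.02 = 14.708.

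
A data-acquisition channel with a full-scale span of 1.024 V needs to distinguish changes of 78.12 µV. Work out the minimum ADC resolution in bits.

14 bits

Number of steps required ≥ 1.024 V / 78.12 µV = 13108.04.
Need 2^N ≥ 13108.04; 2^13 = 8192, 2^14 = 16384.
Minimum N = 14.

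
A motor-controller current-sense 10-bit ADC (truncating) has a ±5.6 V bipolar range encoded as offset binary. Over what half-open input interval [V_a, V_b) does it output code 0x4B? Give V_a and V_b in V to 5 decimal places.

[-4.77969 V, -4.76875 V)

LSB = 11.2/2^10 = 10.938 mV.
Code 0x4B = 75 decimal.
V_a = V_low + 75·LSB = -4.77969 V; V_b = V_low + 76·LSB = -4.76875 V.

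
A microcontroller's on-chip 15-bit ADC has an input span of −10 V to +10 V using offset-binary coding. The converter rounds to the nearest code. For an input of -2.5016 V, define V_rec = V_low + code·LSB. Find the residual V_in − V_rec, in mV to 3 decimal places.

Step size: 20 V ÷ 2^15 = 0.610 mV.
(V_in − V_low)/LSB = (-2.5016 − (−10))/0.000610352 = 12285.3786 → code 12285 (round).
V_rec = (−10) + 12285·0.000610352 = -2.5018311 V.
Error = -2.5016 − (−2.5018311) = 0.000231055 V = 0.231 mV.

0.231 mV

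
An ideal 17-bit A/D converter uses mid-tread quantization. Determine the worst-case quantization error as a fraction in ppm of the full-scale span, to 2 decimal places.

3.81 ppm

Rounding → worst-case error = ½ LSB = V_FS/2^18, so 1e+06/262144 = 3.8147 ppm of full scale.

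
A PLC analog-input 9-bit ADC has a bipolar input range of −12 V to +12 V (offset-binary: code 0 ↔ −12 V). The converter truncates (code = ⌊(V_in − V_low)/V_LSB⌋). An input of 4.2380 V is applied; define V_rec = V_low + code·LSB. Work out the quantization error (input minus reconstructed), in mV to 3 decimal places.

One LSB is 24 V / 512 = 46.875 mV.
(4.2380 − (−12))/0.046875 = 346.4107; ⌊·⌋ gives code 346.
V_rec = (−12) + 346·0.046875 = 4.21875 V.
V_in − V_rec = 0.01925 V = 19.250 mV.

19.250 mV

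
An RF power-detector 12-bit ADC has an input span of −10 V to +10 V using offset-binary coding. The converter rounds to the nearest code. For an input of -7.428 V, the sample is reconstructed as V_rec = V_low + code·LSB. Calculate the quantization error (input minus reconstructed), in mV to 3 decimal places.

-1.242 mV

Step size: 20 V ÷ 2^12 = 4.883 mV.
Scaled input = 526.7456 LSBs, so code = 527.
Reconstructed: -7.4267578 V.
V_in − V_rec = -0.00124219 V = -1.242 mV.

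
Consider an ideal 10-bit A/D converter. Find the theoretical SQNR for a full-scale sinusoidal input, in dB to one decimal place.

SNR ≈ 6.02·N + 1.76 dB = 6.02·10 + 1.76 = 61.96 dB.

62.0 dB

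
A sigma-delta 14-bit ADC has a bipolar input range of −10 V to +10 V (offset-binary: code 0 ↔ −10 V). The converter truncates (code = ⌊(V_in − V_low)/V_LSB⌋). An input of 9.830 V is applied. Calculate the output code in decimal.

code 16244

With 16384 levels over 20 V, one step is 1.221 mV.
(9.830 − (−10)) / 0.0012207 = 16244.736 LSBs.
So the output code is 16244.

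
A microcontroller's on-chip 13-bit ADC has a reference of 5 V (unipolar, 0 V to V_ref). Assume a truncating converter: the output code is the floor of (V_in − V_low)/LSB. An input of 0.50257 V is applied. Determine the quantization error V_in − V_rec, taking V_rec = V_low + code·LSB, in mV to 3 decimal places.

0.251 mV

One LSB is 5 V / 8192 = 0.610 mV.
Scaled input = 823.4107 LSBs, so code = 823.
Code 823 maps back to 0 + 823×0.000610352 V = 0.50231934 V.
Error = 0.50257 − 0.50231934 = 0.000250664 V = 0.251 mV.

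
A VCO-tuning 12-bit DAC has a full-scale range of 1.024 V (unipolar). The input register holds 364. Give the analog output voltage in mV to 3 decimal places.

LSB = 1.024 V / 2^12 = 250.00 µV.
V_out = 0 + 364 × 0.00025 V = 0.091 V.
= 91.000 mV.

91.000 mV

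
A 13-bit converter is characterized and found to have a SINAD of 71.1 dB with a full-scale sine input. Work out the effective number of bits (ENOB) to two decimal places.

11.52 bits

ENOB = (SINAD − 1.76) / 6.02 = (71.1 − 1.76)/6.02 = 11.518.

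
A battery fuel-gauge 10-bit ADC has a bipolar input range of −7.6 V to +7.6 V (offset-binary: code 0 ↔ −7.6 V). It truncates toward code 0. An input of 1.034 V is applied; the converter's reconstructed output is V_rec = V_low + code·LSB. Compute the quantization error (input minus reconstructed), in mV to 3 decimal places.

9.781 mV

LSB = 15.2/2^10 = 14.844 mV.
Scaled input = 581.6589 LSBs, so code = 581.
V_rec = (−7.6) + 581·0.0148437 = 1.0242187 V.
V_in − V_rec = 0.00978125 V = 9.781 mV.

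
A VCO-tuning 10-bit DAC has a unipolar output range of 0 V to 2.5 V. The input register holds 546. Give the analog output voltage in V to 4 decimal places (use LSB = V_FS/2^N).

1.3330 V

LSB = 2.5 V / 2^10 = 2.441 mV.
V_out = 0 + 546 × 0.00244141 V = 1.33301 V.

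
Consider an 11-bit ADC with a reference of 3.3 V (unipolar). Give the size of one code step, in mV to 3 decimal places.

Full-scale span = 3.3 V.
LSB = 3.3 / 2^11 = 3.3 / 2048 = 0.00161133 V = 1.611 mV.

1.611 mV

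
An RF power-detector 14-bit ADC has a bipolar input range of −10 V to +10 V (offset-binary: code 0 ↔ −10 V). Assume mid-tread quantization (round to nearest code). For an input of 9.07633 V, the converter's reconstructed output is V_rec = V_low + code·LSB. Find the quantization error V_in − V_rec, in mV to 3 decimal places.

LSB = 20/2^14 = 1.221 mV.
Scaled input = 15627.3295 LSBs, so code = 15627.
Reconstructed: 9.0759277 V.
Difference: 0.000402266 V → 0.402 mV.

0.402 mV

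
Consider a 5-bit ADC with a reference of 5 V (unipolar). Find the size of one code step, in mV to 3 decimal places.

Full-scale span = 5 V.
LSB = 5 / 2^5 = 5 / 32 = 0.15625 V = 156.250 mV.

156.250 mV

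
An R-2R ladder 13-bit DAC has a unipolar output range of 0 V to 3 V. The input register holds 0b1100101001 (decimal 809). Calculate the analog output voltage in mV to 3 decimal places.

LSB = 3 V / 2^13 = 366.21 µV.
Code 0b1100101001 = 809 decimal.
V_out = 0 + 809 × 0.000366211 V = 0.296265 V.
= 296.265 mV.

296.265 mV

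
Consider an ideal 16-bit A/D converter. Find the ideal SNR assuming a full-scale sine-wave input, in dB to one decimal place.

SNR ≈ 6.02·N + 1.76 dB = 6.02·16 + 1.76 = 98.08 dB.

98.1 dB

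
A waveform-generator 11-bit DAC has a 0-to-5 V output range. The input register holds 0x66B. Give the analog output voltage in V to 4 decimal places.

LSB = 5 V / 2^11 = 2.441 mV.
Code 0x66B = 1643 decimal.
V_out = 0 + 1643 × 0.00244141 V = 4.01123 V.

4.0112 V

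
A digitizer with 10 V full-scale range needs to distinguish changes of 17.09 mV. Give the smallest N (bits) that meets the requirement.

10 bits

Number of steps required ≥ 10 V / 17.09 mV = 585.14.
Need 2^N ≥ 585.14; 2^9 = 512, 2^10 = 1024.
Minimum N = 10.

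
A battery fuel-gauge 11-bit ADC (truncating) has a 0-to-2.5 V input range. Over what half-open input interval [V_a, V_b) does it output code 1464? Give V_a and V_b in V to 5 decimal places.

[1.78711 V, 1.78833 V)

LSB = 2.5/2^11 = 1.221 mV.
V_a = V_low + 1464·LSB = 1.78711 V; V_b = V_low + 1465·LSB = 1.78833 V.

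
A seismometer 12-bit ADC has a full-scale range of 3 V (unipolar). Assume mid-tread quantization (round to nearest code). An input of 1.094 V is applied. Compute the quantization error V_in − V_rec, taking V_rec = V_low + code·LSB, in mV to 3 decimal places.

LSB = 3/2^12 = 0.732 mV.
Scaled input = 1493.6747 LSBs, so code = 1494.
Reconstructed: 1.0942383 V.
Difference: -0.000238281 V → -0.238 mV.

-0.238 mV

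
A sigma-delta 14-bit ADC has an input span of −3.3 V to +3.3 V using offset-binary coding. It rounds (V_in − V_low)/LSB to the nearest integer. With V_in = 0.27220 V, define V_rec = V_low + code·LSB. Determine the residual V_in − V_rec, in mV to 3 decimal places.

LSB = 6.6/2^14 = 402.83 µV.
(V_in − V_low)/LSB = (0.27220 − (−3.3))/0.000402832 = 8867.7159 → code 8868 (round).
V_rec = (−3.3) + 8868·0.000402832 = 0.27231445 V.
Error = 0.27220 − 0.27231445 = -0.000114453 V = -0.114 mV.

-0.114 mV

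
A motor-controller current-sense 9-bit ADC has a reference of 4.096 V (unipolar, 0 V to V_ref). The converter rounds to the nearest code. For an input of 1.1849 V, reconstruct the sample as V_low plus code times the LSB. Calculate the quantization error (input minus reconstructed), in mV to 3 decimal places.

One LSB is 4.096 V / 512 = 8.000 mV.
(V_in − V_low)/LSB = (1.1849 − 0)/0.008 = 148.1125 → code 148 (round).
Reconstructed: 1.184 V.
V_in − V_rec = 0.0009 V = 0.900 mV.

0.900 mV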